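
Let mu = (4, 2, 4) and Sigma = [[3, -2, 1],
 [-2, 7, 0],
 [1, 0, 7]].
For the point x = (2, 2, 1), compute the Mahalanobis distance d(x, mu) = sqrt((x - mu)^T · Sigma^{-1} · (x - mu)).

Step 1 — centre the observation: (x - mu) = (-2, 0, -3).

Step 2 — invert Sigma (cofactor / det for 3×3, or solve directly):
  Sigma^{-1} = [[0.4375, 0.125, -0.0625],
 [0.125, 0.1786, -0.0179],
 [-0.0625, -0.0179, 0.1518]].

Step 3 — form the quadratic (x - mu)^T · Sigma^{-1} · (x - mu):
  Sigma^{-1} · (x - mu) = (-0.6875, -0.1964, -0.3304).
  (x - mu)^T · [Sigma^{-1} · (x - mu)] = (-2)·(-0.6875) + (0)·(-0.1964) + (-3)·(-0.3304) = 2.3661.

Step 4 — take square root: d = √(2.3661) ≈ 1.5382.

d(x, mu) = √(2.3661) ≈ 1.5382


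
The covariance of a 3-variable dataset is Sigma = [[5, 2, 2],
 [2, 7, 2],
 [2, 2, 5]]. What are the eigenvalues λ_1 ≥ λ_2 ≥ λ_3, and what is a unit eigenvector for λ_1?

Step 1 — characteristic polynomial p(λ) = det(λI - Sigma) = λ³ - tr·λ² + c_1·λ - det, where tr = trace, c_1 = sum of the principal 2×2 minors, det = det(Sigma):
  tr = 5 + 7 + 5 = 17,
  c_1 = (5·7 - (2)²) + (5·5 - (2)²) + (7·5 - (2)²) = 31 + 21 + 31 = 83,
  det = 5·(7·5 - (2)²) - (2)·((2)·5 - (2)·(2)) + (2)·((2)·(2) - 7·(2)) = 5·(31) - (2)·(6) + (2)·(-10) = 123.
  So p(λ) = λ³ - 17λ² + 83λ - 123.
Step 2 — look for an integer root (rational root theorem: any rational root is an integer divisor of 123). Testing λ = 3:
  p(3) = 27 - 153 + 249 - 123 = 0  ✓
  Dividing out (λ - 3): p(λ) = (λ - 3)(λ² - 14λ + 41).
Step 3 — remaining eigenvalues from the quadratic λ² - 14λ + 41 = 0:
  Δ = 14² - 4·41 = 196 - 164 = 32,  λ = (14 ± √32)/2 = (14 ± 5.6569)/2 ≈ 9.8284 or 4.1716.
  Sorted: λ_1 = 9.8284,  λ_2 = 4.1716,  λ_3 = 3  (check: sum = 17 = tr ✓).

Step 4 — unit eigenvector for λ_1 ≈ 9.8284: v spans the null space of (Sigma - λ_1 I), whose rows are
  r_1 = (-4.8284, 2, 2),  r_2 = (2, -2.8284, 2),  r_3 = (2, 2, -4.8284).
  v is orthogonal to every row, so take v ∝ r_1 × r_2 = ((2)·(2) - (2)·(-2.8284), (2)·(2) - (-4.8284)·(2), (-4.8284)·(-2.8284) - (2)·(2)) ≈ (9.6569, 13.6569, 9.6569).
  Let u = (9.6569, 13.6569, 9.6569).
  ||u|| = √((9.6569)² + (13.6569)² + (9.6569)²) = √(373.0193) ≈ 19.3137,  v_1 = u/||u|| ≈ (0.5, 0.7071, 0.5) (||v_1|| = 1).

λ_1 = 9.8284,  λ_2 = 4.1716,  λ_3 = 3;  v_1 ≈ (0.5, 0.7071, 0.5)


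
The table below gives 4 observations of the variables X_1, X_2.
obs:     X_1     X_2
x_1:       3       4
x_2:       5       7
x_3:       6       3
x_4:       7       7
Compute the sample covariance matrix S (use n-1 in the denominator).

Step 1 — column means:
  mean(X_1) = (3 + 5 + 6 + 7) / 4 = 21/4 = 5.25
  mean(X_2) = (4 + 7 + 3 + 7) / 4 = 21/4 = 5.25

Step 2 — sample covariance S[i,j] = (1/(n-1)) · Σ_k (x_{k,i} - mean_i) · (x_{k,j} - mean_j), with n-1 = 3.
  S[X_1,X_1] = ((-2.25)·(-2.25) + (-0.25)·(-0.25) + (0.75)·(0.75) + (1.75)·(1.75)) / 3 = 8.75/3 = 2.9167
  S[X_1,X_2] = ((-2.25)·(-1.25) + (-0.25)·(1.75) + (0.75)·(-2.25) + (1.75)·(1.75)) / 3 = 3.75/3 = 1.25
  S[X_2,X_2] = ((-1.25)·(-1.25) + (1.75)·(1.75) + (-2.25)·(-2.25) + (1.75)·(1.75)) / 3 = 12.75/3 = 4.25

S is symmetric (S[j,i] = S[i,j]). Assembling:

S = [[2.9167, 1.25],
 [1.25, 4.25]]


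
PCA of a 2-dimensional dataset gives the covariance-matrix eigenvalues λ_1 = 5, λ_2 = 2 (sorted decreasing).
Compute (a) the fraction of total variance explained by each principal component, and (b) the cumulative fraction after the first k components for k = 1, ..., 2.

Step 1 — total variance = trace(Sigma) = Σ λ_i = 5 + 2 = 7.

Step 2 — fraction explained by component i = λ_i / Σ λ:
  PC1: 5/7 = 0.7143
  PC2: 2/7 = 0.2857

Step 3 — cumulative fraction after k components = (λ_1 + ... + λ_k) / Σ λ:
  k = 1: 5/7 = 0.7143
  k = 2: (5 + 2)/7 = 7/7 = 1

Summary (fraction, with percent):

explained: PC1 0.7143 (71.43%), PC2 0.2857 (28.57%);  cumulative: 0.7143, 1


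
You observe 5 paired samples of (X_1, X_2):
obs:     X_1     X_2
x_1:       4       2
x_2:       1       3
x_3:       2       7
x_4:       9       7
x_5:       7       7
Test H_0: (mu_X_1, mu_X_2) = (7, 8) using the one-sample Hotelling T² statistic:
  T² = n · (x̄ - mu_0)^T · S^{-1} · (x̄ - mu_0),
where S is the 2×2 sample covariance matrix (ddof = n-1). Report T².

Step 1 — sample mean vector:
  mean(X_1) = (4 + 1 + 2 + 9 + 7) / 5 = 23/5 = 4.6
  mean(X_2) = (2 + 3 + 7 + 7 + 7) / 5 = 26/5 = 5.2
  x̄ = (4.6, 5.2),  deviation x̄ - mu_0 = (4.6, 5.2) - (7, 8) = (-2.4, -2.8).

Step 2 — sample covariance matrix, S[i,j] = (1/(n-1)) · Σ_k (x_{k,i} - mean_i) · (x_{k,j} - mean_j), divisor n-1 = 4:
  S[X_1,X_1] = ((-0.6)·(-0.6) + (-3.6)·(-3.6) + (-2.6)·(-2.6) + (4.4)·(4.4) + (2.4)·(2.4)) / 4 = 45.2/4 = 11.3
  S[X_1,X_2] = ((-0.6)·(-3.2) + (-3.6)·(-2.2) + (-2.6)·(1.8) + (4.4)·(1.8) + (2.4)·(1.8)) / 4 = 17.4/4 = 4.35
  S[X_2,X_2] = ((-3.2)·(-3.2) + (-2.2)·(-2.2) + (1.8)·(1.8) + (1.8)·(1.8) + (1.8)·(1.8)) / 4 = 24.8/4 = 6.2
  S = [[11.3, 4.35],
 [4.35, 6.2]].

Step 3 — invert S. det(S) = 11.3·6.2 - (4.35)² = 51.1375.
  S^{-1} = (1/det) · [[d, -b], [-b, a]] = [[0.1212, -0.0851],
 [-0.0851, 0.221]].

Step 4 — quadratic form (x̄ - mu_0)^T · S^{-1} · (x̄ - mu_0):
  S^{-1} · (x̄ - mu_0) = (-0.0528, -0.4146),
  (x̄ - mu_0)^T · [...] = (-2.4)·(-0.0528) + (-2.8)·(-0.4146) = 1.2875.

Step 5 — scale by n: T² = 5 · 1.2875 = 6.4375.

T² ≈ 6.4375


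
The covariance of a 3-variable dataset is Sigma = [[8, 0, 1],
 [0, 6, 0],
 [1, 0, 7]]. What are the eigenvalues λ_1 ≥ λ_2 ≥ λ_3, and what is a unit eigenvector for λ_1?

Step 1 — characteristic polynomial p(λ) = det(λI - Sigma) = λ³ - tr·λ² + c_1·λ - det, where tr = trace, c_1 = sum of the principal 2×2 minors, det = det(Sigma):
  tr = 8 + 6 + 7 = 21,
  c_1 = (8·6 - (0)²) + (8·7 - (1)²) + (6·7 - (0)²) = 48 + 55 + 42 = 145,
  det = 8·(6·7 - (0)²) - (0)·((0)·7 - (0)·(1)) + (1)·((0)·(0) - 6·(1)) = 8·(42) - (0)·(0) + (1)·(-6) = 330.
  So p(λ) = λ³ - 21λ² + 145λ - 330.
Step 2 — look for an integer root (rational root theorem: any rational root is an integer divisor of 330). Testing λ = 6:
  p(6) = 216 - 756 + 870 - 330 = 0  ✓
  Dividing out (λ - 6): p(λ) = (λ - 6)(λ² - 15λ + 55).
Step 3 — remaining eigenvalues from the quadratic λ² - 15λ + 55 = 0:
  Δ = 15² - 4·55 = 225 - 220 = 5,  λ = (15 ± √5)/2 = (15 ± 2.2361)/2 ≈ 8.618 or 6.382.
  Sorted: λ_1 = 8.618,  λ_2 = 6.382,  λ_3 = 6  (check: sum = 21 = tr ✓).

Step 4 — unit eigenvector for λ_1 ≈ 8.618: v spans the null space of (Sigma - λ_1 I), whose rows are
  r_1 = (-0.618, 0, 1),  r_2 = (0, -2.618, 0),  r_3 = (1, 0, -1.618).
  v is orthogonal to every row, so take v ∝ r_1 × r_2 = ((0)·(0) - (1)·(-2.618), (1)·(0) - (-0.618)·(0), (-0.618)·(-2.618) - (0)·(0)) ≈ (2.618, 0, 1.618).
  Let u = (2.618, 0, 1.618).
  ||u|| = √((2.618)² + (0)² + (1.618)²) = √(9.4721) ≈ 3.0777,  v_1 = u/||u|| ≈ (0.8507, 0, 0.5257) (||v_1|| = 1).

λ_1 = 8.618,  λ_2 = 6.382,  λ_3 = 6;  v_1 ≈ (0.8507, 0, 0.5257)


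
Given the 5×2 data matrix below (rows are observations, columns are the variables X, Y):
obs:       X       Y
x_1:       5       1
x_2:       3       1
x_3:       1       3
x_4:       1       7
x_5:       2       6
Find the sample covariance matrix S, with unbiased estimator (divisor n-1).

Step 1 — column means:
  mean(X) = (5 + 3 + 1 + 1 + 2) / 5 = 12/5 = 2.4
  mean(Y) = (1 + 1 + 3 + 7 + 6) / 5 = 18/5 = 3.6

Step 2 — sample covariance S[i,j] = (1/(n-1)) · Σ_k (x_{k,i} - mean_i) · (x_{k,j} - mean_j), with n-1 = 4.
  S[X,X] = ((2.6)·(2.6) + (0.6)·(0.6) + (-1.4)·(-1.4) + (-1.4)·(-1.4) + (-0.4)·(-0.4)) / 4 = 11.2/4 = 2.8
  S[X,Y] = ((2.6)·(-2.6) + (0.6)·(-2.6) + (-1.4)·(-0.6) + (-1.4)·(3.4) + (-0.4)·(2.4)) / 4 = -13.2/4 = -3.3
  S[Y,Y] = ((-2.6)·(-2.6) + (-2.6)·(-2.6) + (-0.6)·(-0.6) + (3.4)·(3.4) + (2.4)·(2.4)) / 4 = 31.2/4 = 7.8

S is symmetric (S[j,i] = S[i,j]). Assembling:

S = [[2.8, -3.3],
 [-3.3, 7.8]]


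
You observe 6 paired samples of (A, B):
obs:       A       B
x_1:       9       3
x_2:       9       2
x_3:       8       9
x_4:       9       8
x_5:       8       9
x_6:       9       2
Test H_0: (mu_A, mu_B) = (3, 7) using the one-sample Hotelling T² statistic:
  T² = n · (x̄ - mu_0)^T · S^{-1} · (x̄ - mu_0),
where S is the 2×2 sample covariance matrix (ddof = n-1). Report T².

Step 1 — sample mean vector:
  mean(A) = (9 + 9 + 8 + 9 + 8 + 9) / 6 = 52/6 = 8.6667
  mean(B) = (3 + 2 + 9 + 8 + 9 + 2) / 6 = 33/6 = 5.5
  x̄ = (8.6667, 5.5),  deviation x̄ - mu_0 = (8.6667, 5.5) - (3, 7) = (5.6667, -1.5).

Step 2 — sample covariance matrix, S[i,j] = (1/(n-1)) · Σ_k (x_{k,i} - mean_i) · (x_{k,j} - mean_j), divisor n-1 = 5:
  S[A,A] = ((0.3333)·(0.3333) + (0.3333)·(0.3333) + (-0.6667)·(-0.6667) + (0.3333)·(0.3333) + (-0.6667)·(-0.6667) + (0.3333)·(0.3333)) / 5 = 1.3333/5 = 0.2667
  S[A,B] = ((0.3333)·(-2.5) + (0.3333)·(-3.5) + (-0.6667)·(3.5) + (0.3333)·(2.5) + (-0.6667)·(3.5) + (0.3333)·(-3.5)) / 5 = -7/5 = -1.4
  S[B,B] = ((-2.5)·(-2.5) + (-3.5)·(-3.5) + (3.5)·(3.5) + (2.5)·(2.5) + (3.5)·(3.5) + (-3.5)·(-3.5)) / 5 = 61.5/5 = 12.3
  S = [[0.2667, -1.4],
 [-1.4, 12.3]].

Step 3 — invert S. det(S) = 0.2667·12.3 - (-1.4)² = 1.32.
  S^{-1} = (1/det) · [[d, -b], [-b, a]] = [[9.3182, 1.0606],
 [1.0606, 0.202]].

Step 4 — quadratic form (x̄ - mu_0)^T · S^{-1} · (x̄ - mu_0):
  S^{-1} · (x̄ - mu_0) = (51.2121, 5.7071),
  (x̄ - mu_0)^T · [...] = (5.6667)·(51.2121) + (-1.5)·(5.7071) = 281.6414.

Step 5 — scale by n: T² = 6 · 281.6414 = 1689.8485.

T² ≈ 1689.8485


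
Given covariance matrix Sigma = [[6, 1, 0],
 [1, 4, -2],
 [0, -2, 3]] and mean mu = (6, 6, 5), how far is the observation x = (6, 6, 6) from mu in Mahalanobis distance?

Step 1 — centre the observation: (x - mu) = (0, 0, 1).

Step 2 — invert Sigma (cofactor / det for 3×3, or solve directly):
  Sigma^{-1} = [[0.1778, -0.0667, -0.0444],
 [-0.0667, 0.4, 0.2667],
 [-0.0444, 0.2667, 0.5111]].

Step 3 — form the quadratic (x - mu)^T · Sigma^{-1} · (x - mu):
  Sigma^{-1} · (x - mu) = (-0.0444, 0.2667, 0.5111).
  (x - mu)^T · [Sigma^{-1} · (x - mu)] = (0)·(-0.0444) + (0)·(0.2667) + (1)·(0.5111) = 0.5111.

Step 4 — take square root: d = √(0.5111) ≈ 0.7149.

d(x, mu) = √(0.5111) ≈ 0.7149


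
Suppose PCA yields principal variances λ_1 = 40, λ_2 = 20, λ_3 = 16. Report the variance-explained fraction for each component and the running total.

Step 1 — total variance = trace(Sigma) = Σ λ_i = 40 + 20 + 16 = 76.

Step 2 — fraction explained by component i = λ_i / Σ λ:
  PC1: 40/76 = 0.5263
  PC2: 20/76 = 0.2632
  PC3: 16/76 = 0.2105

Step 3 — cumulative fraction after k components = (λ_1 + ... + λ_k) / Σ λ:
  k = 1: 40/76 = 0.5263
  k = 2: (40 + 20)/76 = 60/76 = 0.7895
  k = 3: (40 + 20 + 16)/76 = 76/76 = 1

Summary (fraction, with percent):

explained: PC1 0.5263 (52.63%), PC2 0.2632 (26.32%), PC3 0.2105 (21.05%);  cumulative: 0.5263, 0.7895, 1


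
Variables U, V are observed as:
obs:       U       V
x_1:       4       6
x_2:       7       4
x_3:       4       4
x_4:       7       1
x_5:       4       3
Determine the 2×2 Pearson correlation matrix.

Step 1 — column means:
  mean(U) = (4 + 7 + 4 + 7 + 4) / 5 = 26/5 = 5.2
  mean(V) = (6 + 4 + 4 + 1 + 3) / 5 = 18/5 = 3.6

Step 2 — sample variances and covariances s[i,j] = (1/(n-1)) · Σ_k (x_{k,i} - mean_i) · (x_{k,j} - mean_j), with n-1 = 4:
  s[U,U] = ((-1.2)·(-1.2) + (1.8)·(1.8) + (-1.2)·(-1.2) + (1.8)·(1.8) + (-1.2)·(-1.2)) / 4 = 10.8/4 = 2.7
  s[U,V] = ((-1.2)·(2.4) + (1.8)·(0.4) + (-1.2)·(0.4) + (1.8)·(-2.6) + (-1.2)·(-0.6)) / 4 = -6.6/4 = -1.65
  s[V,V] = ((2.4)·(2.4) + (0.4)·(0.4) + (0.4)·(0.4) + (-2.6)·(-2.6) + (-0.6)·(-0.6)) / 4 = 13.2/4 = 3.3
  Sample standard deviations s_i = √(s[i,i]):
  s(U) = √(2.7) = 1.6432
  s(V) = √(3.3) = 1.8166

Step 3 — r_{ij} = s_{ij} / (s_i · s_j):
  r[U,U] = 1 (diagonal).
  r[U,V] = -1.65 / (1.6432 · 1.8166) = -1.65 / 2.985 = -0.5528
  r[V,V] = 1 (diagonal).

R is symmetric with unit diagonal. Assembling:

R = [[1, -0.5528],
 [-0.5528, 1]]


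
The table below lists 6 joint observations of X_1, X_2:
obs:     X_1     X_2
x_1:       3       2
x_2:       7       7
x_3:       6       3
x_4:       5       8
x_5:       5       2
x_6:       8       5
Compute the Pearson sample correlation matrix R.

Step 1 — column means:
  mean(X_1) = (3 + 7 + 6 + 5 + 5 + 8) / 6 = 34/6 = 5.6667
  mean(X_2) = (2 + 7 + 3 + 8 + 2 + 5) / 6 = 27/6 = 4.5

Step 2 — sample variances and covariances s[i,j] = (1/(n-1)) · Σ_k (x_{k,i} - mean_i) · (x_{k,j} - mean_j), with n-1 = 5:
  s[X_1,X_1] = ((-2.6667)·(-2.6667) + (1.3333)·(1.3333) + (0.3333)·(0.3333) + (-0.6667)·(-0.6667) + (-0.6667)·(-0.6667) + (2.3333)·(2.3333)) / 5 = 15.3333/5 = 3.0667
  s[X_1,X_2] = ((-2.6667)·(-2.5) + (1.3333)·(2.5) + (0.3333)·(-1.5) + (-0.6667)·(3.5) + (-0.6667)·(-2.5) + (2.3333)·(0.5)) / 5 = 10/5 = 2
  s[X_2,X_2] = ((-2.5)·(-2.5) + (2.5)·(2.5) + (-1.5)·(-1.5) + (3.5)·(3.5) + (-2.5)·(-2.5) + (0.5)·(0.5)) / 5 = 33.5/5 = 6.7
  Sample standard deviations s_i = √(s[i,i]):
  s(X_1) = √(3.0667) = 1.7512
  s(X_2) = √(6.7) = 2.5884

Step 3 — r_{ij} = s_{ij} / (s_i · s_j):
  r[X_1,X_1] = 1 (diagonal).
  r[X_1,X_2] = 2 / (1.7512 · 2.5884) = 2 / 4.5328 = 0.4412
  r[X_2,X_2] = 1 (diagonal).

R is symmetric with unit diagonal. Assembling:

R = [[1, 0.4412],
 [0.4412, 1]]


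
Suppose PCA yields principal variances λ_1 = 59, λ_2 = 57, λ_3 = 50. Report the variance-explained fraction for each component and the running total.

Step 1 — total variance = trace(Sigma) = Σ λ_i = 59 + 57 + 50 = 166.

Step 2 — fraction explained by component i = λ_i / Σ λ:
  PC1: 59/166 = 0.3554
  PC2: 57/166 = 0.3434
  PC3: 50/166 = 0.3012

Step 3 — cumulative fraction after k components = (λ_1 + ... + λ_k) / Σ λ:
  k = 1: 59/166 = 0.3554
  k = 2: (59 + 57)/166 = 116/166 = 0.6988
  k = 3: (59 + 57 + 50)/166 = 166/166 = 1

Summary (fraction, with percent):

explained: PC1 0.3554 (35.54%), PC2 0.3434 (34.34%), PC3 0.3012 (30.12%);  cumulative: 0.3554, 0.6988, 1


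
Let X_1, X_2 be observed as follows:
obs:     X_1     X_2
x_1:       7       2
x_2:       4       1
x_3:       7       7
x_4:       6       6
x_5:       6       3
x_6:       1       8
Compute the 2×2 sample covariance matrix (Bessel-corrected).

Step 1 — column means:
  mean(X_1) = (7 + 4 + 7 + 6 + 6 + 1) / 6 = 31/6 = 5.1667
  mean(X_2) = (2 + 1 + 7 + 6 + 3 + 8) / 6 = 27/6 = 4.5

Step 2 — sample covariance S[i,j] = (1/(n-1)) · Σ_k (x_{k,i} - mean_i) · (x_{k,j} - mean_j), with n-1 = 5.
  S[X_1,X_1] = ((1.8333)·(1.8333) + (-1.1667)·(-1.1667) + (1.8333)·(1.8333) + (0.8333)·(0.8333) + (0.8333)·(0.8333) + (-4.1667)·(-4.1667)) / 5 = 26.8333/5 = 5.3667
  S[X_1,X_2] = ((1.8333)·(-2.5) + (-1.1667)·(-3.5) + (1.8333)·(2.5) + (0.8333)·(1.5) + (0.8333)·(-1.5) + (-4.1667)·(3.5)) / 5 = -10.5/5 = -2.1
  S[X_2,X_2] = ((-2.5)·(-2.5) + (-3.5)·(-3.5) + (2.5)·(2.5) + (1.5)·(1.5) + (-1.5)·(-1.5) + (3.5)·(3.5)) / 5 = 41.5/5 = 8.3

S is symmetric (S[j,i] = S[i,j]). Assembling:

S = [[5.3667, -2.1],
 [-2.1, 8.3]]


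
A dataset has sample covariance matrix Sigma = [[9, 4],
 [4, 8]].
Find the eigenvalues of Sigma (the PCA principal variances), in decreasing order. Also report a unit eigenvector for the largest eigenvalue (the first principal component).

Step 1 — characteristic polynomial of 2×2 Sigma:
  det(Sigma - λI) = λ² - trace · λ + det = 0.
  trace = 9 + 8 = 17, det = 9·8 - (4)² = 56.
Step 2 — discriminant:
  Δ = trace² - 4·det = 289 - 224 = 65.
Step 3 — eigenvalues:
  λ = (trace ± √Δ)/2 = (17 ± 8.0623)/2,
  λ_1 = 12.5311,  λ_2 = 4.4689.

Step 4 — unit eigenvector for λ_1: solve (Sigma - λ_1 I)v = 0. First row:
  (9 - 12.5311)·v_x + (4)·v_y = 0, i.e. (-3.5311)·v_x + (4)·v_y = 0,
  so v ∝ (b, λ_1 - a) = (4, 3.5311) = u.
  ||u|| = √((4)² + (3.5311)²) = √(28.4689) ≈ 5.3356,
  v_1 = u/||u|| ≈ (0.7497, 0.6618) (||v_1|| = 1).

λ_1 = 12.5311,  λ_2 = 4.4689;  v_1 ≈ (0.7497, 0.6618)


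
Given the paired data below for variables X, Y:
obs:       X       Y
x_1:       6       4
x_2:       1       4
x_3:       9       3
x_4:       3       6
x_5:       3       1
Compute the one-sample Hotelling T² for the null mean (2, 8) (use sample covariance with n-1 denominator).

Step 1 — sample mean vector:
  mean(X) = (6 + 1 + 9 + 3 + 3) / 5 = 22/5 = 4.4
  mean(Y) = (4 + 4 + 3 + 6 + 1) / 5 = 18/5 = 3.6
  x̄ = (4.4, 3.6),  deviation x̄ - mu_0 = (4.4, 3.6) - (2, 8) = (2.4, -4.4).

Step 2 — sample covariance matrix, S[i,j] = (1/(n-1)) · Σ_k (x_{k,i} - mean_i) · (x_{k,j} - mean_j), divisor n-1 = 4:
  S[X,X] = ((1.6)·(1.6) + (-3.4)·(-3.4) + (4.6)·(4.6) + (-1.4)·(-1.4) + (-1.4)·(-1.4)) / 4 = 39.2/4 = 9.8
  S[X,Y] = ((1.6)·(0.4) + (-3.4)·(0.4) + (4.6)·(-0.6) + (-1.4)·(2.4) + (-1.4)·(-2.6)) / 4 = -3.2/4 = -0.8
  S[Y,Y] = ((0.4)·(0.4) + (0.4)·(0.4) + (-0.6)·(-0.6) + (2.4)·(2.4) + (-2.6)·(-2.6)) / 4 = 13.2/4 = 3.3
  S = [[9.8, -0.8],
 [-0.8, 3.3]].

Step 3 — invert S. det(S) = 9.8·3.3 - (-0.8)² = 31.7.
  S^{-1} = (1/det) · [[d, -b], [-b, a]] = [[0.1041, 0.0252],
 [0.0252, 0.3091]].

Step 4 — quadratic form (x̄ - mu_0)^T · S^{-1} · (x̄ - mu_0):
  S^{-1} · (x̄ - mu_0) = (0.1388, -1.2997),
  (x̄ - mu_0)^T · [...] = (2.4)·(0.1388) + (-4.4)·(-1.2997) = 6.0517.

Step 5 — scale by n: T² = 5 · 6.0517 = 30.2587.

T² ≈ 30.2587


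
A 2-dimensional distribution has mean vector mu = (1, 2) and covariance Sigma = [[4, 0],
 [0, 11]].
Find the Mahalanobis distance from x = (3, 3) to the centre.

Step 1 — centre the observation: (x - mu) = (2, 1).

Step 2 — invert Sigma. det(Sigma) = 4·11 - (0)² = 44.
  Sigma^{-1} = (1/det) · [[d, -b], [-b, a]] = [[0.25, 0],
 [0, 0.0909]].

Step 3 — form the quadratic (x - mu)^T · Sigma^{-1} · (x - mu):
  Sigma^{-1} · (x - mu) = (0.5, 0.0909).
  (x - mu)^T · [Sigma^{-1} · (x - mu)] = (2)·(0.5) + (1)·(0.0909) = 1.0909.

Step 4 — take square root: d = √(1.0909) ≈ 1.0445.

d(x, mu) = √(1.0909) ≈ 1.0445


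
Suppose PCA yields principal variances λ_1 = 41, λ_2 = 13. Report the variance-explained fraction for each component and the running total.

Step 1 — total variance = trace(Sigma) = Σ λ_i = 41 + 13 = 54.

Step 2 — fraction explained by component i = λ_i / Σ λ:
  PC1: 41/54 = 0.7593
  PC2: 13/54 = 0.2407

Step 3 — cumulative fraction after k components = (λ_1 + ... + λ_k) / Σ λ:
  k = 1: 41/54 = 0.7593
  k = 2: (41 + 13)/54 = 54/54 = 1

Summary (fraction, with percent):

explained: PC1 0.7593 (75.93%), PC2 0.2407 (24.07%);  cumulative: 0.7593, 1


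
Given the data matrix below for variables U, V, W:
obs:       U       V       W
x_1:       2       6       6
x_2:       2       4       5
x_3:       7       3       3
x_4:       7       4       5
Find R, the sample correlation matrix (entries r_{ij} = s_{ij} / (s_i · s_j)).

Step 1 — column means:
  mean(U) = (2 + 2 + 7 + 7) / 4 = 18/4 = 4.5
  mean(V) = (6 + 4 + 3 + 4) / 4 = 17/4 = 4.25
  mean(W) = (6 + 5 + 3 + 5) / 4 = 19/4 = 4.75

Step 2 — sample variances and covariances s[i,j] = (1/(n-1)) · Σ_k (x_{k,i} - mean_i) · (x_{k,j} - mean_j), with n-1 = 3:
  s[U,U] = ((-2.5)·(-2.5) + (-2.5)·(-2.5) + (2.5)·(2.5) + (2.5)·(2.5)) / 3 = 25/3 = 8.3333
  s[U,V] = ((-2.5)·(1.75) + (-2.5)·(-0.25) + (2.5)·(-1.25) + (2.5)·(-0.25)) / 3 = -7.5/3 = -2.5
  s[U,W] = ((-2.5)·(1.25) + (-2.5)·(0.25) + (2.5)·(-1.75) + (2.5)·(0.25)) / 3 = -7.5/3 = -2.5
  s[V,V] = ((1.75)·(1.75) + (-0.25)·(-0.25) + (-1.25)·(-1.25) + (-0.25)·(-0.25)) / 3 = 4.75/3 = 1.5833
  s[V,W] = ((1.75)·(1.25) + (-0.25)·(0.25) + (-1.25)·(-1.75) + (-0.25)·(0.25)) / 3 = 4.25/3 = 1.4167
  s[W,W] = ((1.25)·(1.25) + (0.25)·(0.25) + (-1.75)·(-1.75) + (0.25)·(0.25)) / 3 = 4.75/3 = 1.5833
  Sample standard deviations s_i = √(s[i,i]):
  s(U) = √(8.3333) = 2.8868
  s(V) = √(1.5833) = 1.2583
  s(W) = √(1.5833) = 1.2583

Step 3 — r_{ij} = s_{ij} / (s_i · s_j):
  r[U,U] = 1 (diagonal).
  r[U,V] = -2.5 / (2.8868 · 1.2583) = -2.5 / 3.6324 = -0.6882
  r[U,W] = -2.5 / (2.8868 · 1.2583) = -2.5 / 3.6324 = -0.6882
  r[V,V] = 1 (diagonal).
  r[V,W] = 1.4167 / (1.2583 · 1.2583) = 1.4167 / 1.5833 = 0.8947
  r[W,W] = 1 (diagonal).

R is symmetric with unit diagonal. Assembling:

R = [[1, -0.6882, -0.6882],
 [-0.6882, 1, 0.8947],
 [-0.6882, 0.8947, 1]]


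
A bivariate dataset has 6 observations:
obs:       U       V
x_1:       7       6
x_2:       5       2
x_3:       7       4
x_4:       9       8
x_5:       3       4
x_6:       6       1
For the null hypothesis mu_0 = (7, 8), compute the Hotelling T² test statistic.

Step 1 — sample mean vector:
  mean(U) = (7 + 5 + 7 + 9 + 3 + 6) / 6 = 37/6 = 6.1667
  mean(V) = (6 + 2 + 4 + 8 + 4 + 1) / 6 = 25/6 = 4.1667
  x̄ = (6.1667, 4.1667),  deviation x̄ - mu_0 = (6.1667, 4.1667) - (7, 8) = (-0.8333, -3.8333).

Step 2 — sample covariance matrix, S[i,j] = (1/(n-1)) · Σ_k (x_{k,i} - mean_i) · (x_{k,j} - mean_j), divisor n-1 = 5:
  S[U,U] = ((0.8333)·(0.8333) + (-1.1667)·(-1.1667) + (0.8333)·(0.8333) + (2.8333)·(2.8333) + (-3.1667)·(-3.1667) + (-0.1667)·(-0.1667)) / 5 = 20.8333/5 = 4.1667
  S[U,V] = ((0.8333)·(1.8333) + (-1.1667)·(-2.1667) + (0.8333)·(-0.1667) + (2.8333)·(3.8333) + (-3.1667)·(-0.1667) + (-0.1667)·(-3.1667)) / 5 = 15.8333/5 = 3.1667
  S[V,V] = ((1.8333)·(1.8333) + (-2.1667)·(-2.1667) + (-0.1667)·(-0.1667) + (3.8333)·(3.8333) + (-0.1667)·(-0.1667) + (-3.1667)·(-3.1667)) / 5 = 32.8333/5 = 6.5667
  S = [[4.1667, 3.1667],
 [3.1667, 6.5667]].

Step 3 — invert S. det(S) = 4.1667·6.5667 - (3.1667)² = 17.3333.
  S^{-1} = (1/det) · [[d, -b], [-b, a]] = [[0.3788, -0.1827],
 [-0.1827, 0.2404]].

Step 4 — quadratic form (x̄ - mu_0)^T · S^{-1} · (x̄ - mu_0):
  S^{-1} · (x̄ - mu_0) = (0.3846, -0.7692),
  (x̄ - mu_0)^T · [...] = (-0.8333)·(0.3846) + (-3.8333)·(-0.7692) = 2.6282.

Step 5 — scale by n: T² = 6 · 2.6282 = 15.7692.

T² ≈ 15.7692


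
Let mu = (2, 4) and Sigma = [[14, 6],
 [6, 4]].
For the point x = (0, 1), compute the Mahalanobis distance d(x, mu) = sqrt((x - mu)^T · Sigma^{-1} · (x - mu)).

Step 1 — centre the observation: (x - mu) = (-2, -3).

Step 2 — invert Sigma. det(Sigma) = 14·4 - (6)² = 20.
  Sigma^{-1} = (1/det) · [[d, -b], [-b, a]] = [[0.2, -0.3],
 [-0.3, 0.7]].

Step 3 — form the quadratic (x - mu)^T · Sigma^{-1} · (x - mu):
  Sigma^{-1} · (x - mu) = (0.5, -1.5).
  (x - mu)^T · [Sigma^{-1} · (x - mu)] = (-2)·(0.5) + (-3)·(-1.5) = 3.5.

Step 4 — take square root: d = √(3.5) ≈ 1.8708.

d(x, mu) = √(3.5) ≈ 1.8708


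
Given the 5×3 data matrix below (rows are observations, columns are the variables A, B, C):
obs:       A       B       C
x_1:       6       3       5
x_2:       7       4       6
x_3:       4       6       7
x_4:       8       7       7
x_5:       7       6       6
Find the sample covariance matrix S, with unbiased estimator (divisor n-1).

Step 1 — column means:
  mean(A) = (6 + 7 + 4 + 8 + 7) / 5 = 32/5 = 6.4
  mean(B) = (3 + 4 + 6 + 7 + 6) / 5 = 26/5 = 5.2
  mean(C) = (5 + 6 + 7 + 7 + 6) / 5 = 31/5 = 6.2

Step 2 — sample covariance S[i,j] = (1/(n-1)) · Σ_k (x_{k,i} - mean_i) · (x_{k,j} - mean_j), with n-1 = 4.
  S[A,A] = ((-0.4)·(-0.4) + (0.6)·(0.6) + (-2.4)·(-2.4) + (1.6)·(1.6) + (0.6)·(0.6)) / 4 = 9.2/4 = 2.3
  S[A,B] = ((-0.4)·(-2.2) + (0.6)·(-1.2) + (-2.4)·(0.8) + (1.6)·(1.8) + (0.6)·(0.8)) / 4 = 1.6/4 = 0.4
  S[A,C] = ((-0.4)·(-1.2) + (0.6)·(-0.2) + (-2.4)·(0.8) + (1.6)·(0.8) + (0.6)·(-0.2)) / 4 = -0.4/4 = -0.1
  S[B,B] = ((-2.2)·(-2.2) + (-1.2)·(-1.2) + (0.8)·(0.8) + (1.8)·(1.8) + (0.8)·(0.8)) / 4 = 10.8/4 = 2.7
  S[B,C] = ((-2.2)·(-1.2) + (-1.2)·(-0.2) + (0.8)·(0.8) + (1.8)·(0.8) + (0.8)·(-0.2)) / 4 = 4.8/4 = 1.2
  S[C,C] = ((-1.2)·(-1.2) + (-0.2)·(-0.2) + (0.8)·(0.8) + (0.8)·(0.8) + (-0.2)·(-0.2)) / 4 = 2.8/4 = 0.7

S is symmetric (S[j,i] = S[i,j]). Assembling:

S = [[2.3, 0.4, -0.1],
 [0.4, 2.7, 1.2],
 [-0.1, 1.2, 0.7]]


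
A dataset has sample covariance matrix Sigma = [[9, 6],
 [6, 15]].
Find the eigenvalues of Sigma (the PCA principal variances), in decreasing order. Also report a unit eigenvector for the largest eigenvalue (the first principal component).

Step 1 — characteristic polynomial of 2×2 Sigma:
  det(Sigma - λI) = λ² - trace · λ + det = 0.
  trace = 9 + 15 = 24, det = 9·15 - (6)² = 99.
Step 2 — discriminant:
  Δ = trace² - 4·det = 576 - 396 = 180.
Step 3 — eigenvalues:
  λ = (trace ± √Δ)/2 = (24 ± 13.4164)/2,
  λ_1 = 18.7082,  λ_2 = 5.2918.

Step 4 — unit eigenvector for λ_1: solve (Sigma - λ_1 I)v = 0. First row:
  (9 - 18.7082)·v_x + (6)·v_y = 0, i.e. (-9.7082)·v_x + (6)·v_y = 0,
  so v ∝ (b, λ_1 - a) = (6, 9.7082) = u.
  ||u|| = √((6)² + (9.7082)²) = √(130.2492) ≈ 11.4127,
  v_1 = u/||u|| ≈ (0.5257, 0.8507) (||v_1|| = 1).

λ_1 = 18.7082,  λ_2 = 5.2918;  v_1 ≈ (0.5257, 0.8507)


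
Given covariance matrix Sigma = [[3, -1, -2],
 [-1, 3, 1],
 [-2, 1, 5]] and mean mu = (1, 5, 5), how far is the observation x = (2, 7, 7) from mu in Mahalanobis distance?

Step 1 — centre the observation: (x - mu) = (1, 2, 2).

Step 2 — invert Sigma (cofactor / det for 3×3, or solve directly):
  Sigma^{-1} = [[0.4828, 0.1034, 0.1724],
 [0.1034, 0.3793, -0.0345],
 [0.1724, -0.0345, 0.2759]].

Step 3 — form the quadratic (x - mu)^T · Sigma^{-1} · (x - mu):
  Sigma^{-1} · (x - mu) = (1.0345, 0.7931, 0.6552).
  (x - mu)^T · [Sigma^{-1} · (x - mu)] = (1)·(1.0345) + (2)·(0.7931) + (2)·(0.6552) = 3.931.

Step 4 — take square root: d = √(3.931) ≈ 1.9827.

d(x, mu) = √(3.931) ≈ 1.9827


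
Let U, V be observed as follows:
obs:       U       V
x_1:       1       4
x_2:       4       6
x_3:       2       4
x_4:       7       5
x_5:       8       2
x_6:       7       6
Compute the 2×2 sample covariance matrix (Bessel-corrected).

Step 1 — column means:
  mean(U) = (1 + 4 + 2 + 7 + 8 + 7) / 6 = 29/6 = 4.8333
  mean(V) = (4 + 6 + 4 + 5 + 2 + 6) / 6 = 27/6 = 4.5

Step 2 — sample covariance S[i,j] = (1/(n-1)) · Σ_k (x_{k,i} - mean_i) · (x_{k,j} - mean_j), with n-1 = 5.
  S[U,U] = ((-3.8333)·(-3.8333) + (-0.8333)·(-0.8333) + (-2.8333)·(-2.8333) + (2.1667)·(2.1667) + (3.1667)·(3.1667) + (2.1667)·(2.1667)) / 5 = 42.8333/5 = 8.5667
  S[U,V] = ((-3.8333)·(-0.5) + (-0.8333)·(1.5) + (-2.8333)·(-0.5) + (2.1667)·(0.5) + (3.1667)·(-2.5) + (2.1667)·(1.5)) / 5 = -1.5/5 = -0.3
  S[V,V] = ((-0.5)·(-0.5) + (1.5)·(1.5) + (-0.5)·(-0.5) + (0.5)·(0.5) + (-2.5)·(-2.5) + (1.5)·(1.5)) / 5 = 11.5/5 = 2.3

S is symmetric (S[j,i] = S[i,j]). Assembling:

S = [[8.5667, -0.3],
 [-0.3, 2.3]]


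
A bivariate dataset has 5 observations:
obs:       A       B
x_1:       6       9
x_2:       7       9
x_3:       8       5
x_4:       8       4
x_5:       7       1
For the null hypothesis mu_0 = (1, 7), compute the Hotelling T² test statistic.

Step 1 — sample mean vector:
  mean(A) = (6 + 7 + 8 + 8 + 7) / 5 = 36/5 = 7.2
  mean(B) = (9 + 9 + 5 + 4 + 1) / 5 = 28/5 = 5.6
  x̄ = (7.2, 5.6),  deviation x̄ - mu_0 = (7.2, 5.6) - (1, 7) = (6.2, -1.4).

Step 2 — sample covariance matrix, S[i,j] = (1/(n-1)) · Σ_k (x_{k,i} - mean_i) · (x_{k,j} - mean_j), divisor n-1 = 4:
  S[A,A] = ((-1.2)·(-1.2) + (-0.2)·(-0.2) + (0.8)·(0.8) + (0.8)·(0.8) + (-0.2)·(-0.2)) / 4 = 2.8/4 = 0.7
  S[A,B] = ((-1.2)·(3.4) + (-0.2)·(3.4) + (0.8)·(-0.6) + (0.8)·(-1.6) + (-0.2)·(-4.6)) / 4 = -5.6/4 = -1.4
  S[B,B] = ((3.4)·(3.4) + (3.4)·(3.4) + (-0.6)·(-0.6) + (-1.6)·(-1.6) + (-4.6)·(-4.6)) / 4 = 47.2/4 = 11.8
  S = [[0.7, -1.4],
 [-1.4, 11.8]].

Step 3 — invert S. det(S) = 0.7·11.8 - (-1.4)² = 6.3.
  S^{-1} = (1/det) · [[d, -b], [-b, a]] = [[1.873, 0.2222],
 [0.2222, 0.1111]].

Step 4 — quadratic form (x̄ - mu_0)^T · S^{-1} · (x̄ - mu_0):
  S^{-1} · (x̄ - mu_0) = (11.3016, 1.2222),
  (x̄ - mu_0)^T · [...] = (6.2)·(11.3016) + (-1.4)·(1.2222) = 68.3587.

Step 5 — scale by n: T² = 5 · 68.3587 = 341.7937.

T² ≈ 341.7937


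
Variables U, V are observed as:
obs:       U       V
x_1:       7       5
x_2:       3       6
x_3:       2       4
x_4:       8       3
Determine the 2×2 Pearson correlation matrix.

Step 1 — column means:
  mean(U) = (7 + 3 + 2 + 8) / 4 = 20/4 = 5
  mean(V) = (5 + 6 + 4 + 3) / 4 = 18/4 = 4.5

Step 2 — sample variances and covariances s[i,j] = (1/(n-1)) · Σ_k (x_{k,i} - mean_i) · (x_{k,j} - mean_j), with n-1 = 3:
  s[U,U] = ((2)·(2) + (-2)·(-2) + (-3)·(-3) + (3)·(3)) / 3 = 26/3 = 8.6667
  s[U,V] = ((2)·(0.5) + (-2)·(1.5) + (-3)·(-0.5) + (3)·(-1.5)) / 3 = -5/3 = -1.6667
  s[V,V] = ((0.5)·(0.5) + (1.5)·(1.5) + (-0.5)·(-0.5) + (-1.5)·(-1.5)) / 3 = 5/3 = 1.6667
  Sample standard deviations s_i = √(s[i,i]):
  s(U) = √(8.6667) = 2.9439
  s(V) = √(1.6667) = 1.291

Step 3 — r_{ij} = s_{ij} / (s_i · s_j):
  r[U,U] = 1 (diagonal).
  r[U,V] = -1.6667 / (2.9439 · 1.291) = -1.6667 / 3.8006 = -0.4385
  r[V,V] = 1 (diagonal).

R is symmetric with unit diagonal. Assembling:

R = [[1, -0.4385],
 [-0.4385, 1]]


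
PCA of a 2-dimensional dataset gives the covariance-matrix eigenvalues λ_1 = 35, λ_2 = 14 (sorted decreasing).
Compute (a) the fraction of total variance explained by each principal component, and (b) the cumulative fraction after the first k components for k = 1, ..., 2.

Step 1 — total variance = trace(Sigma) = Σ λ_i = 35 + 14 = 49.

Step 2 — fraction explained by component i = λ_i / Σ λ:
  PC1: 35/49 = 0.7143
  PC2: 14/49 = 0.2857

Step 3 — cumulative fraction after k components = (λ_1 + ... + λ_k) / Σ λ:
  k = 1: 35/49 = 0.7143
  k = 2: (35 + 14)/49 = 49/49 = 1

Summary (fraction, with percent):

explained: PC1 0.7143 (71.43%), PC2 0.2857 (28.57%);  cumulative: 0.7143, 1


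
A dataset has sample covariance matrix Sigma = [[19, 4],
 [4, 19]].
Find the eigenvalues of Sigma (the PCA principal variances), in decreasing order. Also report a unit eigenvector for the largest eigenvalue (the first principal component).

Step 1 — characteristic polynomial of 2×2 Sigma:
  det(Sigma - λI) = λ² - trace · λ + det = 0.
  trace = 19 + 19 = 38, det = 19·19 - (4)² = 345.
Step 2 — discriminant:
  Δ = trace² - 4·det = 1444 - 1380 = 64.
Step 3 — eigenvalues:
  λ = (trace ± √Δ)/2 = (38 ± 8)/2,
  λ_1 = 23,  λ_2 = 15.

Step 4 — unit eigenvector for λ_1: solve (Sigma - λ_1 I)v = 0. First row:
  (19 - 23)·v_x + (4)·v_y = 0, i.e. (-4)·v_x + (4)·v_y = 0,
  so v ∝ (b, λ_1 - a) = (4, 4) = u.
  ||u|| = √((4)² + (4)²) = √(32) ≈ 5.6569,
  v_1 = u/||u|| ≈ (0.7071, 0.7071) (||v_1|| = 1).

λ_1 = 23,  λ_2 = 15;  v_1 ≈ (0.7071, 0.7071)


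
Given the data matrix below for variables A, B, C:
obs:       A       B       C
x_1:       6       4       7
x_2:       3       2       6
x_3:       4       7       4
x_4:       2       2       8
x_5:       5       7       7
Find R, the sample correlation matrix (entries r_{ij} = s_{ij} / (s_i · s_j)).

Step 1 — column means:
  mean(A) = (6 + 3 + 4 + 2 + 5) / 5 = 20/5 = 4
  mean(B) = (4 + 2 + 7 + 2 + 7) / 5 = 22/5 = 4.4
  mean(C) = (7 + 6 + 4 + 8 + 7) / 5 = 32/5 = 6.4

Step 2 — sample variances and covariances s[i,j] = (1/(n-1)) · Σ_k (x_{k,i} - mean_i) · (x_{k,j} - mean_j), with n-1 = 4:
  s[A,A] = ((2)·(2) + (-1)·(-1) + (0)·(0) + (-2)·(-2) + (1)·(1)) / 4 = 10/4 = 2.5
  s[A,B] = ((2)·(-0.4) + (-1)·(-2.4) + (0)·(2.6) + (-2)·(-2.4) + (1)·(2.6)) / 4 = 9/4 = 2.25
  s[A,C] = ((2)·(0.6) + (-1)·(-0.4) + (0)·(-2.4) + (-2)·(1.6) + (1)·(0.6)) / 4 = -1/4 = -0.25
  s[B,B] = ((-0.4)·(-0.4) + (-2.4)·(-2.4) + (2.6)·(2.6) + (-2.4)·(-2.4) + (2.6)·(2.6)) / 4 = 25.2/4 = 6.3
  s[B,C] = ((-0.4)·(0.6) + (-2.4)·(-0.4) + (2.6)·(-2.4) + (-2.4)·(1.6) + (2.6)·(0.6)) / 4 = -7.8/4 = -1.95
  s[C,C] = ((0.6)·(0.6) + (-0.4)·(-0.4) + (-2.4)·(-2.4) + (1.6)·(1.6) + (0.6)·(0.6)) / 4 = 9.2/4 = 2.3
  Sample standard deviations s_i = √(s[i,i]):
  s(A) = √(2.5) = 1.5811
  s(B) = √(6.3) = 2.51
  s(C) = √(2.3) = 1.5166

Step 3 — r_{ij} = s_{ij} / (s_i · s_j):
  r[A,A] = 1 (diagonal).
  r[A,B] = 2.25 / (1.5811 · 2.51) = 2.25 / 3.9686 = 0.5669
  r[A,C] = -0.25 / (1.5811 · 1.5166) = -0.25 / 2.3979 = -0.1043
  r[B,B] = 1 (diagonal).
  r[B,C] = -1.95 / (2.51 · 1.5166) = -1.95 / 3.8066 = -0.5123
  r[C,C] = 1 (diagonal).

R is symmetric with unit diagonal. Assembling:

R = [[1, 0.5669, -0.1043],
 [0.5669, 1, -0.5123],
 [-0.1043, -0.5123, 1]]


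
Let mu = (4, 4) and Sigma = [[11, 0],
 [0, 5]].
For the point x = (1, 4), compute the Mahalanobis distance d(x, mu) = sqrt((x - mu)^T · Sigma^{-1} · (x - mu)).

Step 1 — centre the observation: (x - mu) = (-3, 0).

Step 2 — invert Sigma. det(Sigma) = 11·5 - (0)² = 55.
  Sigma^{-1} = (1/det) · [[d, -b], [-b, a]] = [[0.0909, 0],
 [0, 0.2]].

Step 3 — form the quadratic (x - mu)^T · Sigma^{-1} · (x - mu):
  Sigma^{-1} · (x - mu) = (-0.2727, 0).
  (x - mu)^T · [Sigma^{-1} · (x - mu)] = (-3)·(-0.2727) + (0)·(0) = 0.8182.

Step 4 — take square root: d = √(0.8182) ≈ 0.9045.

d(x, mu) = √(0.8182) ≈ 0.9045


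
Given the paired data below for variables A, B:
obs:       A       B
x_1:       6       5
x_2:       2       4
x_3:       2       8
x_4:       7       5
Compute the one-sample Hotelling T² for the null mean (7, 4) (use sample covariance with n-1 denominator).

Step 1 — sample mean vector:
  mean(A) = (6 + 2 + 2 + 7) / 4 = 17/4 = 4.25
  mean(B) = (5 + 4 + 8 + 5) / 4 = 22/4 = 5.5
  x̄ = (4.25, 5.5),  deviation x̄ - mu_0 = (4.25, 5.5) - (7, 4) = (-2.75, 1.5).

Step 2 — sample covariance matrix, S[i,j] = (1/(n-1)) · Σ_k (x_{k,i} - mean_i) · (x_{k,j} - mean_j), divisor n-1 = 3:
  S[A,A] = ((1.75)·(1.75) + (-2.25)·(-2.25) + (-2.25)·(-2.25) + (2.75)·(2.75)) / 3 = 20.75/3 = 6.9167
  S[A,B] = ((1.75)·(-0.5) + (-2.25)·(-1.5) + (-2.25)·(2.5) + (2.75)·(-0.5)) / 3 = -4.5/3 = -1.5
  S[B,B] = ((-0.5)·(-0.5) + (-1.5)·(-1.5) + (2.5)·(2.5) + (-0.5)·(-0.5)) / 3 = 9/3 = 3
  S = [[6.9167, -1.5],
 [-1.5, 3]].

Step 3 — invert S. det(S) = 6.9167·3 - (-1.5)² = 18.5.
  S^{-1} = (1/det) · [[d, -b], [-b, a]] = [[0.1622, 0.0811],
 [0.0811, 0.3739]].

Step 4 — quadratic form (x̄ - mu_0)^T · S^{-1} · (x̄ - mu_0):
  S^{-1} · (x̄ - mu_0) = (-0.3243, 0.3378),
  (x̄ - mu_0)^T · [...] = (-2.75)·(-0.3243) + (1.5)·(0.3378) = 1.3986.

Step 5 — scale by n: T² = 4 · 1.3986 = 5.5946.

T² ≈ 5.5946


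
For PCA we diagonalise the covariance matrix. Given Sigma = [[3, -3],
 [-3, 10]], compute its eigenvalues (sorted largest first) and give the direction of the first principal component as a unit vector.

Step 1 — characteristic polynomial of 2×2 Sigma:
  det(Sigma - λI) = λ² - trace · λ + det = 0.
  trace = 3 + 10 = 13, det = 3·10 - (-3)² = 21.
Step 2 — discriminant:
  Δ = trace² - 4·det = 169 - 84 = 85.
Step 3 — eigenvalues:
  λ = (trace ± √Δ)/2 = (13 ± 9.2195)/2,
  λ_1 = 11.1098,  λ_2 = 1.8902.

Step 4 — unit eigenvector for λ_1: solve (Sigma - λ_1 I)v = 0. First row:
  (3 - 11.1098)·v_x + (-3)·v_y = 0, i.e. (-8.1098)·v_x + (-3)·v_y = 0,
  so v ∝ (b, λ_1 - a) = (-3, 8.1098); multiply by -1 so the first entry is positive: u = (3, -8.1098).
  ||u|| = √((3)² + (-8.1098)²) = √(74.7684) ≈ 8.6469,
  v_1 = u/||u|| ≈ (0.3469, -0.9379) (||v_1|| = 1).

λ_1 = 11.1098,  λ_2 = 1.8902;  v_1 ≈ (0.3469, -0.9379)


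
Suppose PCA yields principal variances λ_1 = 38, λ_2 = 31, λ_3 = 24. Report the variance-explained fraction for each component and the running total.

Step 1 — total variance = trace(Sigma) = Σ λ_i = 38 + 31 + 24 = 93.

Step 2 — fraction explained by component i = λ_i / Σ λ:
  PC1: 38/93 = 0.4086
  PC2: 31/93 = 0.3333
  PC3: 24/93 = 0.2581

Step 3 — cumulative fraction after k components = (λ_1 + ... + λ_k) / Σ λ:
  k = 1: 38/93 = 0.4086
  k = 2: (38 + 31)/93 = 69/93 = 0.7419
  k = 3: (38 + 31 + 24)/93 = 93/93 = 1

Summary (fraction, with percent):

explained: PC1 0.4086 (40.86%), PC2 0.3333 (33.33%), PC3 0.2581 (25.81%);  cumulative: 0.4086, 0.7419, 1


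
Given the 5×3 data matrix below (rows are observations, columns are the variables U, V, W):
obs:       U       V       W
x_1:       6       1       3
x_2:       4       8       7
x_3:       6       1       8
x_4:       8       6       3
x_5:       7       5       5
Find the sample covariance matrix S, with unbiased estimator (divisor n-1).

Step 1 — column means:
  mean(U) = (6 + 4 + 6 + 8 + 7) / 5 = 31/5 = 6.2
  mean(V) = (1 + 8 + 1 + 6 + 5) / 5 = 21/5 = 4.2
  mean(W) = (3 + 7 + 8 + 3 + 5) / 5 = 26/5 = 5.2

Step 2 — sample covariance S[i,j] = (1/(n-1)) · Σ_k (x_{k,i} - mean_i) · (x_{k,j} - mean_j), with n-1 = 4.
  S[U,U] = ((-0.2)·(-0.2) + (-2.2)·(-2.2) + (-0.2)·(-0.2) + (1.8)·(1.8) + (0.8)·(0.8)) / 4 = 8.8/4 = 2.2
  S[U,V] = ((-0.2)·(-3.2) + (-2.2)·(3.8) + (-0.2)·(-3.2) + (1.8)·(1.8) + (0.8)·(0.8)) / 4 = -3.2/4 = -0.8
  S[U,W] = ((-0.2)·(-2.2) + (-2.2)·(1.8) + (-0.2)·(2.8) + (1.8)·(-2.2) + (0.8)·(-0.2)) / 4 = -8.2/4 = -2.05
  S[V,V] = ((-3.2)·(-3.2) + (3.8)·(3.8) + (-3.2)·(-3.2) + (1.8)·(1.8) + (0.8)·(0.8)) / 4 = 38.8/4 = 9.7
  S[V,W] = ((-3.2)·(-2.2) + (3.8)·(1.8) + (-3.2)·(2.8) + (1.8)·(-2.2) + (0.8)·(-0.2)) / 4 = 0.8/4 = 0.2
  S[W,W] = ((-2.2)·(-2.2) + (1.8)·(1.8) + (2.8)·(2.8) + (-2.2)·(-2.2) + (-0.2)·(-0.2)) / 4 = 20.8/4 = 5.2

S is symmetric (S[j,i] = S[i,j]). Assembling:

S = [[2.2, -0.8, -2.05],
 [-0.8, 9.7, 0.2],
 [-2.05, 0.2, 5.2]]


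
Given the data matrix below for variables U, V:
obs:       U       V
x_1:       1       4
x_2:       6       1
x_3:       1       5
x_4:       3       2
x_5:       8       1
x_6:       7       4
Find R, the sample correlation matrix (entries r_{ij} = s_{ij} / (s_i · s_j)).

Step 1 — column means:
  mean(U) = (1 + 6 + 1 + 3 + 8 + 7) / 6 = 26/6 = 4.3333
  mean(V) = (4 + 1 + 5 + 2 + 1 + 4) / 6 = 17/6 = 2.8333

Step 2 — sample variances and covariances s[i,j] = (1/(n-1)) · Σ_k (x_{k,i} - mean_i) · (x_{k,j} - mean_j), with n-1 = 5:
  s[U,U] = ((-3.3333)·(-3.3333) + (1.6667)·(1.6667) + (-3.3333)·(-3.3333) + (-1.3333)·(-1.3333) + (3.6667)·(3.6667) + (2.6667)·(2.6667)) / 5 = 47.3333/5 = 9.4667
  s[U,V] = ((-3.3333)·(1.1667) + (1.6667)·(-1.8333) + (-3.3333)·(2.1667) + (-1.3333)·(-0.8333) + (3.6667)·(-1.8333) + (2.6667)·(1.1667)) / 5 = -16.6667/5 = -3.3333
  s[V,V] = ((1.1667)·(1.1667) + (-1.8333)·(-1.8333) + (2.1667)·(2.1667) + (-0.8333)·(-0.8333) + (-1.8333)·(-1.8333) + (1.1667)·(1.1667)) / 5 = 14.8333/5 = 2.9667
  Sample standard deviations s_i = √(s[i,i]):
  s(U) = √(9.4667) = 3.0768
  s(V) = √(2.9667) = 1.7224

Step 3 — r_{ij} = s_{ij} / (s_i · s_j):
  r[U,U] = 1 (diagonal).
  r[U,V] = -3.3333 / (3.0768 · 1.7224) = -3.3333 / 5.2995 = -0.629
  r[V,V] = 1 (diagonal).

R is symmetric with unit diagonal. Assembling:

R = [[1, -0.629],
 [-0.629, 1]]


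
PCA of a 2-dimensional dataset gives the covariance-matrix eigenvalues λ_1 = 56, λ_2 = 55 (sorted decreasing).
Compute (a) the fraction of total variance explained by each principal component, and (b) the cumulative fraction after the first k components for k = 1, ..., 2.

Step 1 — total variance = trace(Sigma) = Σ λ_i = 56 + 55 = 111.

Step 2 — fraction explained by component i = λ_i / Σ λ:
  PC1: 56/111 = 0.5045
  PC2: 55/111 = 0.4955

Step 3 — cumulative fraction after k components = (λ_1 + ... + λ_k) / Σ λ:
  k = 1: 56/111 = 0.5045
  k = 2: (56 + 55)/111 = 111/111 = 1

Summary (fraction, with percent):

explained: PC1 0.5045 (50.45%), PC2 0.4955 (49.55%);  cumulative: 0.5045, 1


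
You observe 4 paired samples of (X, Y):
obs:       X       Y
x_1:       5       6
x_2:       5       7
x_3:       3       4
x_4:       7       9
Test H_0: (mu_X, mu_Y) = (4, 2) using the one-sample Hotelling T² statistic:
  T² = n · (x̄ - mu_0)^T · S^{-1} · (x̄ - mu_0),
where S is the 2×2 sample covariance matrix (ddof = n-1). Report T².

Step 1 — sample mean vector:
  mean(X) = (5 + 5 + 3 + 7) / 4 = 20/4 = 5
  mean(Y) = (6 + 7 + 4 + 9) / 4 = 26/4 = 6.5
  x̄ = (5, 6.5),  deviation x̄ - mu_0 = (5, 6.5) - (4, 2) = (1, 4.5).

Step 2 — sample covariance matrix, S[i,j] = (1/(n-1)) · Σ_k (x_{k,i} - mean_i) · (x_{k,j} - mean_j), divisor n-1 = 3:
  S[X,X] = ((0)·(0) + (0)·(0) + (-2)·(-2) + (2)·(2)) / 3 = 8/3 = 2.6667
  S[X,Y] = ((0)·(-0.5) + (0)·(0.5) + (-2)·(-2.5) + (2)·(2.5)) / 3 = 10/3 = 3.3333
  S[Y,Y] = ((-0.5)·(-0.5) + (0.5)·(0.5) + (-2.5)·(-2.5) + (2.5)·(2.5)) / 3 = 13/3 = 4.3333
  S = [[2.6667, 3.3333],
 [3.3333, 4.3333]].

Step 3 — invert S. det(S) = 2.6667·4.3333 - (3.3333)² = 0.4444.
  S^{-1} = (1/det) · [[d, -b], [-b, a]] = [[9.75, -7.5],
 [-7.5, 6]].

Step 4 — quadratic form (x̄ - mu_0)^T · S^{-1} · (x̄ - mu_0):
  S^{-1} · (x̄ - mu_0) = (-24, 19.5),
  (x̄ - mu_0)^T · [...] = (1)·(-24) + (4.5)·(19.5) = 63.75.

Step 5 — scale by n: T² = 4 · 63.75 = 255.

T² ≈ 255
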